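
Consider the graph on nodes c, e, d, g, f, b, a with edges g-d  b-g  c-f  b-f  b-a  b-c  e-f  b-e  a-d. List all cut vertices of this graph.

b

Removing b increases the component count from 1 to 2, so b is a cut vertex.
By contrast removing g leaves 1 component; it is not a cut vertex. No other vertex is a cut vertex either.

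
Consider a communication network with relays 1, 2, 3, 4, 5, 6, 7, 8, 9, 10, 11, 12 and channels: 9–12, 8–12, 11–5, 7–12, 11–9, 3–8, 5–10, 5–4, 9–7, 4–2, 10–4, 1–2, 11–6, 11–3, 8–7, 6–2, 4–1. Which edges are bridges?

none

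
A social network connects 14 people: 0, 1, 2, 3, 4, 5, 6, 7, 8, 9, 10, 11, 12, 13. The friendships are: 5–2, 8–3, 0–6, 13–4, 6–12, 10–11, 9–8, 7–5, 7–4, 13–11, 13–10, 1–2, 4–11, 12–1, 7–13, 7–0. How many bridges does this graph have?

2

The edges on the cycle 13-10-11-13 are not bridges since each lies on that cycle.
But removing 8–3 disconnects 8 from 3; removing 9–8 disconnects 9 from 8 — these are bridges.
That makes 2 bridges.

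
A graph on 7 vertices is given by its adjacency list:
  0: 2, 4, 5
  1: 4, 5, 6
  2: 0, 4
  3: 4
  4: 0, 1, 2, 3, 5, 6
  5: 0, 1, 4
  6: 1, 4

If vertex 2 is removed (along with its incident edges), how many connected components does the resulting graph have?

With 2 gone, the remaining components are: {0, 1, 3, 4, 5, 6}.
That is 1 component.

1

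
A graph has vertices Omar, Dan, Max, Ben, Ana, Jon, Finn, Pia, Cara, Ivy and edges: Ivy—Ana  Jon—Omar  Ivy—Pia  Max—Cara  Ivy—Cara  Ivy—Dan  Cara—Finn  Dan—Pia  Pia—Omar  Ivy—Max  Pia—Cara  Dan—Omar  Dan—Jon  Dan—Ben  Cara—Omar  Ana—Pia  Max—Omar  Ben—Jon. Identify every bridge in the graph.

Cara-Finn

The edges on the cycle Dan-Ben-Jon-Dan are not bridges since each lies on that cycle.
But removing Finn—Cara disconnects Finn from Cara — this is a bridge.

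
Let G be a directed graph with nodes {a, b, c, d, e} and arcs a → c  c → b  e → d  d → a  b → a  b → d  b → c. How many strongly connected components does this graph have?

2

{a, b, c, d} are all mutually reachable — one SCC of size 4.
{e} is an SCC by itself.
That gives 2 strongly connected components.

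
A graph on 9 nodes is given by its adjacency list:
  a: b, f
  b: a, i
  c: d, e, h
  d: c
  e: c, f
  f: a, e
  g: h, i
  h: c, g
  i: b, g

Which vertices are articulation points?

c

Removing c increases the component count from 1 to 2, so c is a cut vertex.
By contrast removing b leaves 1 component; it is not a cut vertex. No other vertex is a cut vertex either.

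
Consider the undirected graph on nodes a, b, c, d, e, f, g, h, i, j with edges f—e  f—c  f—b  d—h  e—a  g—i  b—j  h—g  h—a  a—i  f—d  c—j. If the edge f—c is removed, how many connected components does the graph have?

1

f and c are still connected via f-b-j-c, so the component count stays at 1.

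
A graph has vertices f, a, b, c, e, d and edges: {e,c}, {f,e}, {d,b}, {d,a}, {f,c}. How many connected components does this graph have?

Starting from a we can reach a, b, d. That is one component of size 3.
Starting from c we can reach c, e, f. That is one component of size 3.
Total: 2 components.

2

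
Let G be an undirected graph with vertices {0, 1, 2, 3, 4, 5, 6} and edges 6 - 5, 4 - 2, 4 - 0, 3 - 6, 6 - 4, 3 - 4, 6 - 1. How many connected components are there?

Starting from 0 we can reach 0, 1, 2, 3, 4, 5, 6. That is one component of size 7.
Total: 1 component.

1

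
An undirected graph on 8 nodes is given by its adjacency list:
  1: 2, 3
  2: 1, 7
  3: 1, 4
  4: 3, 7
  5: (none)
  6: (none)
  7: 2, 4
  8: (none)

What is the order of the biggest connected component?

8 is isolated — a component by itself.
5 is isolated — a component by itself.
6 is isolated — a component by itself.
Starting from 1 we can reach 1, 2, 3, 4, 7. That is one component of size 5.
The largest has 5 vertices.

5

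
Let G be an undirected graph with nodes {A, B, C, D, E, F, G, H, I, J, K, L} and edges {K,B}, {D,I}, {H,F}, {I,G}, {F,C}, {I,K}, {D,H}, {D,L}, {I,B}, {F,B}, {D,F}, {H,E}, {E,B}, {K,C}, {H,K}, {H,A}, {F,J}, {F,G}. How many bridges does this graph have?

The edges on the cycle D-H-E-B-F-D are not bridges since each lies on that cycle.
But removing F - J disconnects F from J; removing L - D disconnects L from D; removing H - A disconnects H from A — these are bridges.
That makes 3 bridges.

3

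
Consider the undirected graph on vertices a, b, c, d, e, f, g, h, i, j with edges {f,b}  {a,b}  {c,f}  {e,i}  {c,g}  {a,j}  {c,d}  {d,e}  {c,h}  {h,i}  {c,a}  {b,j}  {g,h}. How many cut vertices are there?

1

Removing c increases the component count from 1 to 2, so c is a cut vertex.
By contrast removing e leaves 1 component; it is not a cut vertex. No other vertex is a cut vertex either.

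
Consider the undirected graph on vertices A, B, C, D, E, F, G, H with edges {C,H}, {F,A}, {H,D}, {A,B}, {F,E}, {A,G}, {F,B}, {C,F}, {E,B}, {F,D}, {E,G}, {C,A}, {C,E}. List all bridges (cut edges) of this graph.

none

The edges on the cycle C-H-D-F-C are not bridges since each lies on that cycle.
Every edge lies on some cycle, so there are no bridges.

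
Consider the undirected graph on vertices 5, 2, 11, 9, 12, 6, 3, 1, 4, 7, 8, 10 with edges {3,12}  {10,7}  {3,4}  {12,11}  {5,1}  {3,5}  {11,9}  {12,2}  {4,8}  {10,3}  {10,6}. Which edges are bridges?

removing 10—3 disconnects 10 from 3; removing 11—9 disconnects 11 from 9; removing 10—6 disconnects 10 from 6; removing 4—8 disconnects 4 from 8 — these are bridges.
In total 11 edges are bridges.

1-5, 10-3, 10-6, 10-7, 11-12, 11-9, 12-2, 12-3, 3-4, 3-5, 4-8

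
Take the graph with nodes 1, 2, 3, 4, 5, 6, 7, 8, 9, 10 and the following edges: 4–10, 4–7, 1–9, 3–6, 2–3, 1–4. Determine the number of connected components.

4

5 is isolated — a component by itself.
8 is isolated — a component by itself.
Starting from 2 we can reach 2, 3, 6. That is one component of size 3.
Starting from 1 we can reach 1, 4, 7, 9, 10. That is one component of size 5.
Total: 4 components.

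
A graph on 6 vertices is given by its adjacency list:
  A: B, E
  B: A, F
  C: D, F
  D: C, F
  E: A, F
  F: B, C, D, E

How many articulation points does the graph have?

1

Removing F increases the component count from 1 to 2, so F is a cut vertex.
By contrast removing B leaves 1 component; it is not a cut vertex. No other vertex is a cut vertex either.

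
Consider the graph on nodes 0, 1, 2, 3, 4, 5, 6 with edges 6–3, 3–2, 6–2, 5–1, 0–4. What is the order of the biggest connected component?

3

Starting from 0 we can reach 0, 4. That is one component of size 2.
Starting from 1 we can reach 1, 5. That is one component of size 2.
Starting from 2 we can reach 2, 3, 6. That is one component of size 3.
The largest has 3 vertices.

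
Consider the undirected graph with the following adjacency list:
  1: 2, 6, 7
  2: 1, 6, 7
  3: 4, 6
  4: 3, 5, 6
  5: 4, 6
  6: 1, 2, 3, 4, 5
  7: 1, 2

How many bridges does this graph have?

0

The edges on the cycle 6-1-7-2-6 are not bridges since each lies on that cycle.
Every edge lies on some cycle, so there are no bridges.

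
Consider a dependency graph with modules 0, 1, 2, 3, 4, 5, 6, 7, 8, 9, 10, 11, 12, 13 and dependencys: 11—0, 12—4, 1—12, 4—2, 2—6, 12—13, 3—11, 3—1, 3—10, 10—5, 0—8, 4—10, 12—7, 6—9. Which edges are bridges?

0-11, 0-8, 10-5, 11-3, 12-13, 12-7, 2-4, 2-6, 6-9

The edges on the cycle 3-1-12-4-10-3 are not bridges since each lies on that cycle.
But removing 5—10 disconnects 5 from 10; removing 12—7 disconnects 12 from 7; removing 3—11 disconnects 3 from 11; removing 4—2 disconnects 4 from 2 — these are bridges.
In total 9 edges are bridges.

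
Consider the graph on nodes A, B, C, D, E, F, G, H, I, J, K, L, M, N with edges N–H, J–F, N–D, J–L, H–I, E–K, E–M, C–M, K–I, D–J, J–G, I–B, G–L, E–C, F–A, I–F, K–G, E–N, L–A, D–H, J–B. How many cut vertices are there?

Removing E increases the component count from 1 to 2, so E is a cut vertex.
By contrast removing C leaves 1 component; it is not a cut vertex. No other vertex is a cut vertex either.

1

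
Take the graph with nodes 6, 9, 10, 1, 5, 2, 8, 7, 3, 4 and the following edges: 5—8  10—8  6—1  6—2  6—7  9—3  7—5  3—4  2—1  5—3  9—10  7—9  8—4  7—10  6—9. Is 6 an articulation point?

Deleting 6 raises the number of components from 1 to 2, so 6 is a cut vertex.

Yes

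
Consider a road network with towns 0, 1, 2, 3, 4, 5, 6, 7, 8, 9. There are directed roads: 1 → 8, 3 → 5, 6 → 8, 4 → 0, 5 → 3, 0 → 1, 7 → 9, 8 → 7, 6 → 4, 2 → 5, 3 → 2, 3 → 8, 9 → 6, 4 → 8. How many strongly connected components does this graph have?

2

{0, 1, 4, 6, 7, 8, 9} are all mutually reachable — one SCC of size 7.
{2, 3, 5} are all mutually reachable — one SCC of size 3.
That gives 2 strongly connected components.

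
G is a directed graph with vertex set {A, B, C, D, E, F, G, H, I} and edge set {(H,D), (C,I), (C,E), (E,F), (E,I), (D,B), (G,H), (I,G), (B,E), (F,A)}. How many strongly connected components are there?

4

{B, D, E, G, H, I} are all mutually reachable — one SCC of size 6.
{C} is an SCC by itself.
{F} is an SCC by itself.
{A} is an SCC by itself.
That gives 4 strongly connected components.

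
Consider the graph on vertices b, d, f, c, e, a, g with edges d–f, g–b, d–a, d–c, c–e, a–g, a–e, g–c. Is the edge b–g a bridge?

Removing b–g leaves no path between b and g: the component count goes from 1 to 2. So it is a bridge.

Yes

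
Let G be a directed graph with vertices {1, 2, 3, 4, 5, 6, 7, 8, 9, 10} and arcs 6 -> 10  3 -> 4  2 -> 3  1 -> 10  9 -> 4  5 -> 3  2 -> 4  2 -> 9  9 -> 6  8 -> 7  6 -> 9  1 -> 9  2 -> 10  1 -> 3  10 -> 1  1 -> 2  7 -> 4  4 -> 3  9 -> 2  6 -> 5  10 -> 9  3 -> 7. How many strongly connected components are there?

4

{1, 2, 6, 9, 10} are all mutually reachable — one SCC of size 5.
{3, 4, 7} are all mutually reachable — one SCC of size 3.
{8} is an SCC by itself.
{5} is an SCC by itself.
That gives 4 strongly connected components.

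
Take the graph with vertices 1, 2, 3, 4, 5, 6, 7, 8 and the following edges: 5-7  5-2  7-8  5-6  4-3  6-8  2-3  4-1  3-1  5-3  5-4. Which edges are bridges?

none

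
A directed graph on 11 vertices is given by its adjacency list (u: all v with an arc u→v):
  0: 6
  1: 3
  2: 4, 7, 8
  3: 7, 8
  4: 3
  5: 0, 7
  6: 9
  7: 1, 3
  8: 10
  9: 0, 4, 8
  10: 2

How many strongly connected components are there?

3

{1, 2, 3, 4, 7, 8, 10} are all mutually reachable — one SCC of size 7.
{0, 6, 9} are all mutually reachable — one SCC of size 3.
{5} is an SCC by itself.
That gives 3 strongly connected components.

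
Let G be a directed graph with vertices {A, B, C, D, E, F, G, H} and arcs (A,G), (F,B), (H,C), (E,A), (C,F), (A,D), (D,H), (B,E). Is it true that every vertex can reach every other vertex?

There is no directed path from G to D, so the graph is not strongly connected.

No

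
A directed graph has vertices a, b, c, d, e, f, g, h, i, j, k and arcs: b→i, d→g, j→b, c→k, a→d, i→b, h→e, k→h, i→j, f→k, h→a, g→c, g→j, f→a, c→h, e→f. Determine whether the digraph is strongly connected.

There is no directed path from i to f, so the graph is not strongly connected.

No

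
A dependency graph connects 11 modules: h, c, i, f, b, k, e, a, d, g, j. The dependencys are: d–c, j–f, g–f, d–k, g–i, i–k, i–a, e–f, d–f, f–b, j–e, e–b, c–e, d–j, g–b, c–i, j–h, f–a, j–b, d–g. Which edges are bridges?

The edges on the cycle d-j-f-e-c-d are not bridges since each lies on that cycle.
But removing h–j disconnects h from j — this is a bridge.

h-j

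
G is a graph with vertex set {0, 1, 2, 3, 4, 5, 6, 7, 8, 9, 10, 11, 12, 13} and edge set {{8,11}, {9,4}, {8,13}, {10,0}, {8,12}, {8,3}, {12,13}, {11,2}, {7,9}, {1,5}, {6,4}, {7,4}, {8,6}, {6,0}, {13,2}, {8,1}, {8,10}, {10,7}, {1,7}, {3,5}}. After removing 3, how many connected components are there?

1

With 3 gone, the remaining components are: {0, 1, 2, 4, 5, 6, 7, 8, 9, 10, 11, 12, 13}.
That is 1 component.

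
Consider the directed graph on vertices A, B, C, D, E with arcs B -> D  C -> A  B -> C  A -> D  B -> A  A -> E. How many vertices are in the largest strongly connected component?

1

{D} is an SCC by itself.
{A} is an SCC by itself.
{B} is an SCC by itself.
{C} is an SCC by itself.
{E} is an SCC by itself.
The largest has 1 vertex.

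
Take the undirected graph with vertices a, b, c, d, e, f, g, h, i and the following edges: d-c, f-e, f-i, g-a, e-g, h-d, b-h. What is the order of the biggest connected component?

Starting from b we can reach b, c, d, h. That is one component of size 4.
Starting from a we can reach a, e, f, g, i. That is one component of size 5.
The largest has 5 vertices.

5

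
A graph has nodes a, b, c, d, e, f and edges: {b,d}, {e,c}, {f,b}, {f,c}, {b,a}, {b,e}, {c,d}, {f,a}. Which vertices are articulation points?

Removing c, for instance, still leaves 1 component. No single vertex removal increases the component count — the graph has no articulation points.

none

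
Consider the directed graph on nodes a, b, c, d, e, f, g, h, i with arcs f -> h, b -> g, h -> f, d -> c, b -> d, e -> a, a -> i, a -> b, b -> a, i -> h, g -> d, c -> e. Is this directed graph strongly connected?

No

There is no directed path from f to b, so the graph is not strongly connected.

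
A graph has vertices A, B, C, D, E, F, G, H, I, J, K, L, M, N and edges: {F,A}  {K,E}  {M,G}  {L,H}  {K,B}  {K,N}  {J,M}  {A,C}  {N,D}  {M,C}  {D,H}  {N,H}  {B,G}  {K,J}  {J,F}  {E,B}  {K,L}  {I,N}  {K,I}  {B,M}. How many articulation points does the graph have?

Removing K increases the component count from 1 to 2, so K is a cut vertex.
By contrast removing A leaves 1 component; it is not a cut vertex. No other vertex is a cut vertex either.

1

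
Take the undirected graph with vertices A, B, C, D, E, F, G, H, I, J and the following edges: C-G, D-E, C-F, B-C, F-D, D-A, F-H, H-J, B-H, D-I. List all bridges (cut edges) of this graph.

A-D, C-G, D-E, D-F, D-I, H-J

The edges on the cycle B-C-F-H-B are not bridges since each lies on that cycle.
But removing H-J disconnects H from J; removing F-D disconnects F from D; removing D-E disconnects D from E; removing G-C disconnects G from C — these are bridges.
In total 6 edges are bridges.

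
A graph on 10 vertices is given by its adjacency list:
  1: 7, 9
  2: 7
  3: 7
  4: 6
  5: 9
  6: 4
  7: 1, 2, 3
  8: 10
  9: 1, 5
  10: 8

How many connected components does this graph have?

Starting from 8 we can reach 8, 10. That is one component of size 2.
Starting from 4 we can reach 4, 6. That is one component of size 2.
Starting from 1 we can reach 1, 2, 3, 5, 7, 9. That is one component of size 6.
Total: 3 components.

3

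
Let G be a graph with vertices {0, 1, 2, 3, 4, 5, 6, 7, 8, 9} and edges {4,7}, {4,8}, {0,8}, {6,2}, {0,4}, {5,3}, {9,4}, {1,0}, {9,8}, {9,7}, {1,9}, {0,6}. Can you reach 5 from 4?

No

The component containing 4 is {0, 1, 2, 4, 6, 7, 8, 9}, and 5 is not in it.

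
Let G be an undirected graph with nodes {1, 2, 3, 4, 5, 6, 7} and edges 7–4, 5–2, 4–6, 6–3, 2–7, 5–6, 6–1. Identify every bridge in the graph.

1-6, 3-6

The edges on the cycle 5-2-7-4-6-5 are not bridges since each lies on that cycle.
But removing 6–3 disconnects 6 from 3; removing 6–1 disconnects 6 from 1 — these are bridges.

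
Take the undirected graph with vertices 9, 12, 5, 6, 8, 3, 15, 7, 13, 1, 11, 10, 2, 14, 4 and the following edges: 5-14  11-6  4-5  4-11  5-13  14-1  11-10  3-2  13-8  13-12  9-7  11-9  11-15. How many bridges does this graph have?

removing 11-15 disconnects 11 from 15; removing 13-5 disconnects 13 from 5; removing 4-5 disconnects 4 from 5; removing 12-13 disconnects 12 from 13 — these are bridges.
In total 13 edges are bridges.

13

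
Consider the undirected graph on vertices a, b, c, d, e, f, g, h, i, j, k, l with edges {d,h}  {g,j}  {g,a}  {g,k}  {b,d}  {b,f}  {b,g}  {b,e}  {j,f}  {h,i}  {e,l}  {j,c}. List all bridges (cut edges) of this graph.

The edges on the cycle b-g-j-f-b are not bridges since each lies on that cycle.
But removing b–d disconnects b from d; removing g–k disconnects g from k; removing l–e disconnects l from e; removing h–i disconnects h from i — these are bridges.
In total 8 edges are bridges.

a-g, b-d, b-e, c-j, d-h, e-l, g-k, h-i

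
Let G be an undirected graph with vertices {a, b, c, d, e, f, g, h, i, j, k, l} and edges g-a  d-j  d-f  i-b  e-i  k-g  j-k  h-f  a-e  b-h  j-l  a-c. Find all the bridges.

a-c, j-l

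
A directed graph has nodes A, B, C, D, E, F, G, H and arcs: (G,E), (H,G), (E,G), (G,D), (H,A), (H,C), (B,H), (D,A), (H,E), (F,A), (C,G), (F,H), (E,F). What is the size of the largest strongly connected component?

5

{C, E, F, G, H} are all mutually reachable — one SCC of size 5.
{D} is an SCC by itself.
{B} is an SCC by itself.
{A} is an SCC by itself.
The largest has 5 vertices.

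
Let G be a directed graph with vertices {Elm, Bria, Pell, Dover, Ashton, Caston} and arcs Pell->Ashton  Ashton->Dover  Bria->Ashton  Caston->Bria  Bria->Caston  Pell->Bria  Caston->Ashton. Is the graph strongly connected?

There is no directed path from Pell to Elm, so the graph is not strongly connected.

No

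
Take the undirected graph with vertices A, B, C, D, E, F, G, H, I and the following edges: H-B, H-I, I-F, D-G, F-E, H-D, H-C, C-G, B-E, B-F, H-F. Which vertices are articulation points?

Removing H increases the component count from 2 to 3, so H is a cut vertex.
By contrast removing G leaves 2 components; it is not a cut vertex. No other vertex is a cut vertex either.

H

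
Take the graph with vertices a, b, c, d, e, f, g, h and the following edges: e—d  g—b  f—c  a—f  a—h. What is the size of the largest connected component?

4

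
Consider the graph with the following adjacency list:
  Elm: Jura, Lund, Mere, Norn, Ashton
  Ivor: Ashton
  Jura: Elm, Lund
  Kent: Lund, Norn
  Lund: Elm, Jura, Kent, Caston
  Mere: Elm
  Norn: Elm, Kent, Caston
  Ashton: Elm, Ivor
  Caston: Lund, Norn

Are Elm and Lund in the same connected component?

Yes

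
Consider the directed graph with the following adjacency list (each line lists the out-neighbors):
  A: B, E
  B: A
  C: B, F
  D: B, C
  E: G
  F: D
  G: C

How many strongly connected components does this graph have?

1

{A, B, C, D, E, F, G} are all mutually reachable — one SCC of size 7.
That gives 1 strongly connected component.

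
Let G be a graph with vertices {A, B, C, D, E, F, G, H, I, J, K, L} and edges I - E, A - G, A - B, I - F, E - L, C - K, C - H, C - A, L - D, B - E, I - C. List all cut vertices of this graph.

A, C, E, I, L

Removing A increases the component count from 2 to 3, so A is a cut vertex.
Removing C increases the component count from 2 to 4, so C is a cut vertex.
Removing E increases the component count from 2 to 3, so E is a cut vertex.
Likewise I, L are cut vertices.
By contrast removing D leaves 2 components; it is not a cut vertex. No other vertex is a cut vertex either.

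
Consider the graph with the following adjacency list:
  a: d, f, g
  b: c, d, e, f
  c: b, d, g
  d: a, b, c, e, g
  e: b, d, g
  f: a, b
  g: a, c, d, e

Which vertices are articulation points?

Removing b, for instance, still leaves 1 component. No single vertex removal increases the component count — the graph has no articulation points.

none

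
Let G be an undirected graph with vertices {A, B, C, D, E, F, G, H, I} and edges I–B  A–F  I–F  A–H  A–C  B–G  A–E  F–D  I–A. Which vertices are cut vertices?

Removing A increases the component count from 1 to 4, so A is a cut vertex.
Removing B increases the component count from 1 to 2, so B is a cut vertex.
Removing F increases the component count from 1 to 2, so F is a cut vertex.
Likewise I is a cut vertex.
By contrast removing E leaves 1 component; it is not a cut vertex. No other vertex is a cut vertex either.

A, B, F, I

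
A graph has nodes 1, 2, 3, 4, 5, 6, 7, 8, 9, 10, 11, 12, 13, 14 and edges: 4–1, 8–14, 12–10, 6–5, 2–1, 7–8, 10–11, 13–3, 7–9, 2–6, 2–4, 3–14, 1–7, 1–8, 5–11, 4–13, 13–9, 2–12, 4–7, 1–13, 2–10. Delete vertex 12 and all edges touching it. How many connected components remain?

With 12 gone, the remaining components are: {1, 2, 3, 4, 5, 6, 7, 8, 9, 10, 11, 13, 14}.
That is 1 component.

1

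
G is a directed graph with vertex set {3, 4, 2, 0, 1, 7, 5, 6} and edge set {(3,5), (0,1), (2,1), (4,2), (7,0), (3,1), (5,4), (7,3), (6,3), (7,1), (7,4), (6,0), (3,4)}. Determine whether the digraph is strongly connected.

No

There is no directed path from 2 to 4, so the graph is not strongly connected.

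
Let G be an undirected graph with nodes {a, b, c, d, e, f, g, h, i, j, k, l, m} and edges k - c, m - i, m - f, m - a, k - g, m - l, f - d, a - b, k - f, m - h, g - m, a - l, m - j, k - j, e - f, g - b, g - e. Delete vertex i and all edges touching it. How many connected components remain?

1

With i gone, the remaining components are: {a, b, c, d, e, f, g, h, j, k, l, m}.
That is 1 component.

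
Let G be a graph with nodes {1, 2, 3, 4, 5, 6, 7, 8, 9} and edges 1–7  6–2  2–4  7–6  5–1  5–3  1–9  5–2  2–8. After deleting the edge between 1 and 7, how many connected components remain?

1

1 and 7 are still connected via 1-5-2-6-7, so the component count stays at 1.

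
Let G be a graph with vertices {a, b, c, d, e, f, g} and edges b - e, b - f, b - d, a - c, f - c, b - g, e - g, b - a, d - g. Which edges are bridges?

The edges on the cycle b-d-g-b are not bridges since each lies on that cycle.
Every edge lies on some cycle, so there are no bridges.

none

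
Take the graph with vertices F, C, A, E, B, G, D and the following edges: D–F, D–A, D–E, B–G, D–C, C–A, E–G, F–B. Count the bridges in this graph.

0

The edges on the cycle D-C-A-D are not bridges since each lies on that cycle.
Every edge lies on some cycle, so there are no bridges.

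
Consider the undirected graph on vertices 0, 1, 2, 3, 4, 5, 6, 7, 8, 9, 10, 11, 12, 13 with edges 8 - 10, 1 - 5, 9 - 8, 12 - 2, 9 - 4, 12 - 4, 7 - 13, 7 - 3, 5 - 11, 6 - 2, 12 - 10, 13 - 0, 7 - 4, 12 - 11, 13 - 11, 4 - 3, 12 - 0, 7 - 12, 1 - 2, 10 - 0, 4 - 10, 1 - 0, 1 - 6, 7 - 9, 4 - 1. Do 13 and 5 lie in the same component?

From 13 we can reach 0, 1, 2, 3, 4, 5, 6, 7, 8, 9, 10, 11, 12, 13, which includes 5.

Yes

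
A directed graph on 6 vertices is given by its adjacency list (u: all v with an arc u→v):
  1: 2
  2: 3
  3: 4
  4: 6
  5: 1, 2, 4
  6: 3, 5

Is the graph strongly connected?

From 1 we can reach every vertex (1, 2, 3, 4, 5, 6), and every vertex can reach 1 (1, 2, 3, 4, 5, 6). So the whole graph is one strongly connected component.

Yes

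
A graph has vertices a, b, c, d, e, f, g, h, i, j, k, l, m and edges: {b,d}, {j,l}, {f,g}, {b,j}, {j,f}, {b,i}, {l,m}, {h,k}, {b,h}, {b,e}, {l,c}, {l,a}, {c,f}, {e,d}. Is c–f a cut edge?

No

After removing c–f, the path c-l-j-f still connects them, so the edge is not a bridge.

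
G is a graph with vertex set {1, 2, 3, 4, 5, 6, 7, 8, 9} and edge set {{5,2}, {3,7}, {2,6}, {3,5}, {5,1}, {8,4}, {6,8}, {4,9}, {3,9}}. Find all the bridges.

1-5, 3-7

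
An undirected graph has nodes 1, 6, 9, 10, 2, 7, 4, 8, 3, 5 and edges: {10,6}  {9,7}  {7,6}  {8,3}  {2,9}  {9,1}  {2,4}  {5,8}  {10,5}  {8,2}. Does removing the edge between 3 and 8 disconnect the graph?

Yes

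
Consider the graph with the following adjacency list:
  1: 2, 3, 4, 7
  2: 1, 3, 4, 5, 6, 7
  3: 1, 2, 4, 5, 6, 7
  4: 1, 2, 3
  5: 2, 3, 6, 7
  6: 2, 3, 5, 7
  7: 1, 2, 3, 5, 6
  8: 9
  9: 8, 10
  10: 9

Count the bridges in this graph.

The edges on the cycle 3-2-1-7-3 are not bridges since each lies on that cycle.
But removing 9-10 disconnects 9 from 10; removing 9-8 disconnects 9 from 8 — these are bridges.
That makes 2 bridges.

2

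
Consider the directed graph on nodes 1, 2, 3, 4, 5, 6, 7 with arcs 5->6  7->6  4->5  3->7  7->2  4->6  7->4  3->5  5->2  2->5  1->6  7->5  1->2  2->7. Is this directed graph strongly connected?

No

There is no directed path from 3 to 1, so the graph is not strongly connected.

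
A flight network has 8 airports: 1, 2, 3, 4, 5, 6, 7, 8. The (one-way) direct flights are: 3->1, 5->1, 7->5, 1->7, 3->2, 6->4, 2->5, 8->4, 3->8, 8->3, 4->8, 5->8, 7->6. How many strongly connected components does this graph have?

1

{1, 2, 3, 4, 5, 6, 7, 8} are all mutually reachable — one SCC of size 8.
That gives 1 strongly connected component.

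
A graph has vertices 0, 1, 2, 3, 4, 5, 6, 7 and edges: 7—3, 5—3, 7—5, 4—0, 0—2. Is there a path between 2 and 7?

No

The component containing 2 is {0, 2, 4}, and 7 is not in it.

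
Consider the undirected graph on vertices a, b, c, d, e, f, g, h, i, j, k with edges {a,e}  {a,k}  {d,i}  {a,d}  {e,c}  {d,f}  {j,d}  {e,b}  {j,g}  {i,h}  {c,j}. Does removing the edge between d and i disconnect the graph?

Yes

Removing d—i leaves no path between d and i: the component count goes from 1 to 2. So it is a bridge.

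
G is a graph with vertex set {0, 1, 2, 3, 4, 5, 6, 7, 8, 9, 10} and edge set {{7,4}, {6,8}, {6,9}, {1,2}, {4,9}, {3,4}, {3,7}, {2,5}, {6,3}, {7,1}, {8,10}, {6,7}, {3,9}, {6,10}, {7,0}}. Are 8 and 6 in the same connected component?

From 8 we can reach 0, 1, 2, 3, 4, 5, 6, 7, 8, 9, 10, which includes 6.

Yes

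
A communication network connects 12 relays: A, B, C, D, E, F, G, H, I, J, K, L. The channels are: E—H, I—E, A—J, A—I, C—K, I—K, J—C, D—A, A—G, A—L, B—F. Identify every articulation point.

Removing A increases the component count from 2 to 5, so A is a cut vertex.
Removing E increases the component count from 2 to 3, so E is a cut vertex.
Removing I increases the component count from 2 to 3, so I is a cut vertex.
By contrast removing H leaves 2 components; it is not a cut vertex. No other vertex is a cut vertex either.

A, E, I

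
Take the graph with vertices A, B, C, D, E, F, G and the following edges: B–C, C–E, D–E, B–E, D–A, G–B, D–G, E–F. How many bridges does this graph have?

2

The edges on the cycle B-C-E-B are not bridges since each lies on that cycle.
But removing D–A disconnects D from A; removing E–F disconnects E from F — these are bridges.
That makes 2 bridges.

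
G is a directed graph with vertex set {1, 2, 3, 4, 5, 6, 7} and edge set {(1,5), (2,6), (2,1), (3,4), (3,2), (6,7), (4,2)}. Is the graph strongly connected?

No

There is no directed path from 5 to 3, so the graph is not strongly connected.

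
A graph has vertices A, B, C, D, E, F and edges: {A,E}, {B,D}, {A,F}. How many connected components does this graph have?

3

C is isolated — a component by itself.
Starting from B we can reach B, D. That is one component of size 2.
Starting from A we can reach A, E, F. That is one component of size 3.
Total: 3 components.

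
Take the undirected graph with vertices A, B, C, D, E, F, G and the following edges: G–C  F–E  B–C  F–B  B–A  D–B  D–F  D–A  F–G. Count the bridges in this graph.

The edges on the cycle D-F-B-A-D are not bridges since each lies on that cycle.
But removing E–F disconnects E from F — this is a bridge.

1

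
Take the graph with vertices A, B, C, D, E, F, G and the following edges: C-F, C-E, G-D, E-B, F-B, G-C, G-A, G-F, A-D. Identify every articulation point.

G

Removing G increases the component count from 1 to 2, so G is a cut vertex.
By contrast removing C leaves 1 component; it is not a cut vertex. No other vertex is a cut vertex either.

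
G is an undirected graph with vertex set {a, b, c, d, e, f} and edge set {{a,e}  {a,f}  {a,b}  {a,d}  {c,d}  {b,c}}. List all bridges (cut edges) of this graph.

a-e, a-f

The edges on the cycle a-b-c-d-a are not bridges since each lies on that cycle.
But removing a - f disconnects a from f; removing a - e disconnects a from e — these are bridges.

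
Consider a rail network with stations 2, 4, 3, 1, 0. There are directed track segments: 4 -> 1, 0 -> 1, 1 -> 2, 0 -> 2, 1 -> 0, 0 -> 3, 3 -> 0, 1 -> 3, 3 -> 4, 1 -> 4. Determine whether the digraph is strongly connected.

No

There is no directed path from 2 to 0, so the graph is not strongly connected.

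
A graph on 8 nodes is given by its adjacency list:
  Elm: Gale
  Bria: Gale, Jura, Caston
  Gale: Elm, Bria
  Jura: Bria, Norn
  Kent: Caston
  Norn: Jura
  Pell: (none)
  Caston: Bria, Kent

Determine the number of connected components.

Pell is isolated — a component by itself.
Starting from Elm we can reach Elm, Bria, Gale, Jura, Kent, Norn, Caston. That is one component of size 7.
Total: 2 components.

2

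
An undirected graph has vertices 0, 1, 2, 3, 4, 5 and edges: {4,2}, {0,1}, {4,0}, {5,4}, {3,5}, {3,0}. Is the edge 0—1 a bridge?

Yes

Removing 0—1 leaves no path between 0 and 1: the component count goes from 1 to 2. So it is a bridge.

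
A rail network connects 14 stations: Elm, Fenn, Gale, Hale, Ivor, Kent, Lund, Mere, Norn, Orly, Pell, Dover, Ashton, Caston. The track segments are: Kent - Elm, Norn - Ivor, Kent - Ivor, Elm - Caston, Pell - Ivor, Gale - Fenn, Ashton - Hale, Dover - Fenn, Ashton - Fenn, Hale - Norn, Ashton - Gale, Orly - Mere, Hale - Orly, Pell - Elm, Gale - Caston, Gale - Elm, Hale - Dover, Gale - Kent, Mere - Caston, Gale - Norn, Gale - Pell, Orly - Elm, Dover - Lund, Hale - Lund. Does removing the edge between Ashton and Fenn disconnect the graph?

After removing Ashton - Fenn, the path Ashton-Gale-Fenn still connects them, so the edge is not a bridge.

No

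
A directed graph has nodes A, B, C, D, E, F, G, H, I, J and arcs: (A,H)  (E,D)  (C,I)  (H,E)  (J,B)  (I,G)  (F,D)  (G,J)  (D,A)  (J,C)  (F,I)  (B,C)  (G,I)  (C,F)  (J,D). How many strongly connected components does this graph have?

2

{B, C, F, G, I, J} are all mutually reachable — one SCC of size 6.
{A, D, E, H} are all mutually reachable — one SCC of size 4.
That gives 2 strongly connected components.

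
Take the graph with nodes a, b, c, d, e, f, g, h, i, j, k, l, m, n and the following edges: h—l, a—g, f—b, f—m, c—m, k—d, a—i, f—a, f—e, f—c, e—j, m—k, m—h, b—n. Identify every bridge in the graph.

a-f, a-g, a-i, b-f, b-n, d-k, e-f, e-j, h-l, h-m, k-m

The edges on the cycle f-c-m-f are not bridges since each lies on that cycle.
But removing h—m disconnects h from m; removing k—m disconnects k from m; removing a—i disconnects a from i; removing b—n disconnects b from n — these are bridges.
In total 11 edges are bridges.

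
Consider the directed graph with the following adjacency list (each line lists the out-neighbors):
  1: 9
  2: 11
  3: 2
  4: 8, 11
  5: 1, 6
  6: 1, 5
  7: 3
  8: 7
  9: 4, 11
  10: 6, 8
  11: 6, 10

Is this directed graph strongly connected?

Yes

From 6 we can reach every vertex (1, 2, 3, 4, 5, 6, 7, 8, 9, 10, 11), and every vertex can reach 6 (1, 2, 3, 4, 5, 6, 7, 8, 9, 10, 11). So the whole graph is one strongly connected component.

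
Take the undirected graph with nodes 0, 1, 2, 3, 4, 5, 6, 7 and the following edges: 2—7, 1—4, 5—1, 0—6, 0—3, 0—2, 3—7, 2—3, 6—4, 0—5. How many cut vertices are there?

Removing 0 increases the component count from 1 to 2, so 0 is a cut vertex.
By contrast removing 5 leaves 1 component; it is not a cut vertex. No other vertex is a cut vertex either.

1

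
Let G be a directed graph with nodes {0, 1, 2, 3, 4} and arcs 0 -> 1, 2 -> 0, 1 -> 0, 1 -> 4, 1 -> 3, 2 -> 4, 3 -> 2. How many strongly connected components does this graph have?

{0, 1, 2, 3} are all mutually reachable — one SCC of size 4.
{4} is an SCC by itself.
That gives 2 strongly connected components.

2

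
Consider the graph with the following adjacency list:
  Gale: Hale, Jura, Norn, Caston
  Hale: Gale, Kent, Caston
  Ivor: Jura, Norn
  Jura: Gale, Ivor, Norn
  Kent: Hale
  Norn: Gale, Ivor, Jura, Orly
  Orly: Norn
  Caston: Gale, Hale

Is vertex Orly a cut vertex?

No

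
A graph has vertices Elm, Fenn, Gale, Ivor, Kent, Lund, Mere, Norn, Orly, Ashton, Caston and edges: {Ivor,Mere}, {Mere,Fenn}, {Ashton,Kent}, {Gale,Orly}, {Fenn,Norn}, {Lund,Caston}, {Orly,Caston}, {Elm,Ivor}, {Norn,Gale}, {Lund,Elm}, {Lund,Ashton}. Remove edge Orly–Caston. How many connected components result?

Orly and Caston are still connected via Orly-Gale-Norn-Fenn-Mere-Ivor-Elm-Lund-Caston, so the component count stays at 1.

1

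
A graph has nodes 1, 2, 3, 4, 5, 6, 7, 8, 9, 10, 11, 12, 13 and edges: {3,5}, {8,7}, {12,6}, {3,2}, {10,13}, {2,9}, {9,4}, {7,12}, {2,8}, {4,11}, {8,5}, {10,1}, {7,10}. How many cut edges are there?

9

The edges on the cycle 3-2-8-5-3 are not bridges since each lies on that cycle.
But removing 2—9 disconnects 2 from 9; removing 7—12 disconnects 7 from 12; removing 4—9 disconnects 4 from 9; removing 4—11 disconnects 4 from 11 — these are bridges.
In total 9 edges are bridges.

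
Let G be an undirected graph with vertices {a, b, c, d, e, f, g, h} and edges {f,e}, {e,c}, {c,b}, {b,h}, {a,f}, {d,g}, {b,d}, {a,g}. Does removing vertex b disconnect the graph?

Deleting b raises the number of components from 1 to 2, so b is a cut vertex.

Yes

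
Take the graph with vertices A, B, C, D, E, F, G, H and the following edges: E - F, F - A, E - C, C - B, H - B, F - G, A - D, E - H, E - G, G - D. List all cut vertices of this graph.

Removing E increases the component count from 1 to 2, so E is a cut vertex.
By contrast removing C leaves 1 component; it is not a cut vertex. No other vertex is a cut vertex either.

E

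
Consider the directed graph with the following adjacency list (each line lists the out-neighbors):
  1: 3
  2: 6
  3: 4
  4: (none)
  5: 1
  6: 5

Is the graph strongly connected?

No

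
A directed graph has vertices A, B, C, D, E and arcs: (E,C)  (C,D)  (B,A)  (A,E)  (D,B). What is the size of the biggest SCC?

5

{A, B, C, D, E} are all mutually reachable — one SCC of size 5.
The largest has 5 vertices.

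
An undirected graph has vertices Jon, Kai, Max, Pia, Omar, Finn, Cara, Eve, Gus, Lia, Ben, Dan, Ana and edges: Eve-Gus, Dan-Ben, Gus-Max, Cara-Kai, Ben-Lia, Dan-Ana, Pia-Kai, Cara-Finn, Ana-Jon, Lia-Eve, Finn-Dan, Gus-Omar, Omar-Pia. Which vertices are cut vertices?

Ana, Dan, Gus

Removing Ana increases the component count from 1 to 2, so Ana is a cut vertex.
Removing Dan increases the component count from 1 to 2, so Dan is a cut vertex.
Removing Gus increases the component count from 1 to 2, so Gus is a cut vertex.
By contrast removing Finn leaves 1 component; it is not a cut vertex. No other vertex is a cut vertex either.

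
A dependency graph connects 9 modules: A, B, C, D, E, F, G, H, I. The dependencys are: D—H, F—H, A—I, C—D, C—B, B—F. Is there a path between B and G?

No

The component containing B is {B, C, D, F, H}, and G is not in it.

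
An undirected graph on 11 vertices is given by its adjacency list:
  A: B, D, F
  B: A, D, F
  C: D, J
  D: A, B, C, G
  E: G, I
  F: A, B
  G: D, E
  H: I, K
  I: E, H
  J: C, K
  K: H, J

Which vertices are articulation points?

Removing D increases the component count from 1 to 2, so D is a cut vertex.
By contrast removing K leaves 1 component; it is not a cut vertex. No other vertex is a cut vertex either.

D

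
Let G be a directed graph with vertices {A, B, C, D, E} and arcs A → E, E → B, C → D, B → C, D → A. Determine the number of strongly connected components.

1

{A, B, C, D, E} are all mutually reachable — one SCC of size 5.
That gives 1 strongly connected component.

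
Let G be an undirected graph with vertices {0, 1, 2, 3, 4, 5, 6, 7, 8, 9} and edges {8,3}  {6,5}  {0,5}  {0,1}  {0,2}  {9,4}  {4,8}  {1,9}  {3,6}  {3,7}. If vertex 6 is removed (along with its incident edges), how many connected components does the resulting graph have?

With 6 gone, the remaining components are: {0, 1, 2, 3, 4, 5, 7, 8, 9}.
That is 1 component.

1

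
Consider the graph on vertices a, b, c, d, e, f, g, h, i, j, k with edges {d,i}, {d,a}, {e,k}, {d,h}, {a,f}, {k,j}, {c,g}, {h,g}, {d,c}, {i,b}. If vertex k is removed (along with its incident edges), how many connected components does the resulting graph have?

3

With k gone, the remaining components are: {e}; {j}; {a, b, c, d, f, g, h, i}.
That is 3 components.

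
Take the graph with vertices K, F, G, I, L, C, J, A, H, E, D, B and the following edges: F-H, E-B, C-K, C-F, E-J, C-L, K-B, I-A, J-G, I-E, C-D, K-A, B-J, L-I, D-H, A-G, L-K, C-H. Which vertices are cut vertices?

Removing C increases the component count from 1 to 2, so C is a cut vertex.
By contrast removing E leaves 1 component; it is not a cut vertex. No other vertex is a cut vertex either.

C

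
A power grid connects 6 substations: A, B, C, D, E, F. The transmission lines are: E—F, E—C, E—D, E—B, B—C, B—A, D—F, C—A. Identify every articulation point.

Removing E increases the component count from 1 to 2, so E is a cut vertex.
By contrast removing D leaves 1 component; it is not a cut vertex. No other vertex is a cut vertex either.

E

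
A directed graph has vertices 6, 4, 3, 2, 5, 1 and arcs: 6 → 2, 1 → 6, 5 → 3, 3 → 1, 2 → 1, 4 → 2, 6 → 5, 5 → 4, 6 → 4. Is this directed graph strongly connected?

Yes

From 5 we can reach every vertex (1, 2, 3, 4, 5, 6), and every vertex can reach 5 (1, 2, 3, 4, 5, 6). So the whole graph is one strongly connected component.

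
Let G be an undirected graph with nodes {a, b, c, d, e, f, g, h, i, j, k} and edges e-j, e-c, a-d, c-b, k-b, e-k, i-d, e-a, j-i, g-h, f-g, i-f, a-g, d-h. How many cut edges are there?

The edges on the cycle i-f-g-h-d-i are not bridges since each lies on that cycle.
Every edge lies on some cycle, so there are no bridges.

0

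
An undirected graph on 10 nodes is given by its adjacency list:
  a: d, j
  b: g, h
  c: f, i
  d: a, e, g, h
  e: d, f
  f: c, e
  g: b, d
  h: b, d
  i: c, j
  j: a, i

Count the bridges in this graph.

0

The edges on the cycle d-g-b-h-d are not bridges since each lies on that cycle.
Every edge lies on some cycle, so there are no bridges.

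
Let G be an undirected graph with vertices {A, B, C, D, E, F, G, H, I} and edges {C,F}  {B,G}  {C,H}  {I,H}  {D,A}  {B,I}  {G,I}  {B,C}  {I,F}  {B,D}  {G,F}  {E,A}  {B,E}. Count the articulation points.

1

Removing B increases the component count from 1 to 2, so B is a cut vertex.
By contrast removing F leaves 1 component; it is not a cut vertex. No other vertex is a cut vertex either.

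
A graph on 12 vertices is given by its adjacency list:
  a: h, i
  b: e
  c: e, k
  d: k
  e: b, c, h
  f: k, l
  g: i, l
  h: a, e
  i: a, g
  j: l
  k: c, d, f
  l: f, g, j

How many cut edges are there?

The edges on the cycle k-f-l-g-i-a-h-e-c-k are not bridges since each lies on that cycle.
But removing k-d disconnects k from d; removing j-l disconnects j from l; removing b-e disconnects b from e — these are bridges.
That makes 3 bridges.

3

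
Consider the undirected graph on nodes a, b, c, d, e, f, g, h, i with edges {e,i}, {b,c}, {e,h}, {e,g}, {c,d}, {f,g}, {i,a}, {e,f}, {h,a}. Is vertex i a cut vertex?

No

Deleting i leaves 2 components (was 2), so i is not a cut vertex.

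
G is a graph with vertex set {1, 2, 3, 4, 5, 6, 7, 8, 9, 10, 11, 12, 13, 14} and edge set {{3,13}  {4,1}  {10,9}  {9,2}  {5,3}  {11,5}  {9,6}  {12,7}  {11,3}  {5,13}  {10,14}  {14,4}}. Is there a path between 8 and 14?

No

The component containing 8 is {8}, and 14 is not in it.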